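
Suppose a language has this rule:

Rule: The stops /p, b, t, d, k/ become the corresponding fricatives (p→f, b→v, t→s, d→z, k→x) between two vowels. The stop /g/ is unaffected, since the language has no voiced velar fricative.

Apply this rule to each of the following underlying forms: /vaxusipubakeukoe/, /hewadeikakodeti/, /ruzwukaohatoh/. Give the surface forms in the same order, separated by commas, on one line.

vaxusifuvaxeuxoe, hewazeixaxozesi, ruzwuxaohasoh

/vaxusipubakeukoe/: /p/ is a stop between vowels /i/ and /u/, so it spirantizes to the fricative [f]. /b/ is a stop between vowels /u/ and /a/, so it spirantizes to the fricative [v]. /k/ is a stop between vowels /a/ and /e/, so it spirantizes to the fricative [x]. /k/ is a stop between vowels /u/ and /o/, so it spirantizes to the fricative [x]. → [vaxusifuvaxeuxoe].
/hewadeikakodeti/: /d/ is a stop between vowels /a/ and /e/, so it spirantizes to the fricative [z]. /k/ is a stop between vowels /i/ and /a/, so it spirantizes to the fricative [x]. /k/ is a stop between vowels /a/ and /o/, so it spirantizes to the fricative [x]. /d/ is a stop between vowels /o/ and /e/, so it spirantizes to the fricative [z]. /t/ is a stop between vowels /e/ and /i/, so it spirantizes to the fricative [s]. → [hewazeixaxozesi].
/ruzwukaohatoh/: /k/ is a stop between vowels /u/ and /a/, so it spirantizes to the fricative [x]. /t/ is a stop between vowels /a/ and /o/, so it spirantizes to the fricative [s]. → [ruzwuxaohasoh].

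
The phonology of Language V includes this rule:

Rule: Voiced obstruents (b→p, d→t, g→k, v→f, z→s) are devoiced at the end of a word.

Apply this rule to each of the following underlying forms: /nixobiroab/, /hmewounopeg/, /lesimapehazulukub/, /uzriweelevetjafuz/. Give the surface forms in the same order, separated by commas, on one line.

nixobiroap, hmewounopek, lesimapehazulukup, uzriweelevetjafus

/nixobiroab/: /b/ is a voiced obstruent in word-final position, so it devoices to [p]. → [nixobiroap].
/hmewounopeg/: /g/ is a voiced obstruent in word-final position, so it devoices to [k]. → [hmewounopek].
/lesimapehazulukub/: /b/ is a voiced obstruent in word-final position, so it devoices to [p]. → [lesimapehazulukup].
/uzriweelevetjafuz/: /z/ is a voiced obstruent in word-final position, so it devoices to [s]. → [uzriweelevetjafus].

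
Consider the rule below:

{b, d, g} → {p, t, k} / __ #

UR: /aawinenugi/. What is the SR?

No segment of /aawinenugi/ meets the structural description of the rule, so the form surfaces unchanged.

aawinenugi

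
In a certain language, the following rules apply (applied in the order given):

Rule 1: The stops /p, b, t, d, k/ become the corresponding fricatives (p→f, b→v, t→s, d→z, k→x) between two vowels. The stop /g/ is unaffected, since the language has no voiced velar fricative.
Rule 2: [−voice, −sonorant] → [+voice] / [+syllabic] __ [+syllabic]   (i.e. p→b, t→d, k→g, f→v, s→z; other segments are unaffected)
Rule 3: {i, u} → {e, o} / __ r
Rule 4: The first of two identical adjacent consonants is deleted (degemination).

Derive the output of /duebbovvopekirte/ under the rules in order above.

duebovovexerte

Rule 1 (intervocalic spirantization): /p/ is a stop between vowels /o/ and /e/, so it spirantizes to the fricative [f]. /k/ is a stop between vowels /e/ and /i/, so it spirantizes to the fricative [x]. /duebbovvopekirte/ → duebbovvofexirte.
Rule 2 (intervocalic voicing): /f/ is a voiceless obstruent between vowels /o/ and /e/, so it voices to [v]. /duebbovvofexirte/ → duebbovvovexirte.
Rule 3 (pre-rhotic lowering): /i/ is a high vowel immediately before /r/, so it lowers to [e]. /duebbovvovexirte/ → duebbovvovexerte.
Rule 4 (degemination): /bb/ is a geminate; the first /b/ deletes. /vv/ is a geminate; the first /v/ deletes. /duebbovvovexerte/ → duebovovexerte.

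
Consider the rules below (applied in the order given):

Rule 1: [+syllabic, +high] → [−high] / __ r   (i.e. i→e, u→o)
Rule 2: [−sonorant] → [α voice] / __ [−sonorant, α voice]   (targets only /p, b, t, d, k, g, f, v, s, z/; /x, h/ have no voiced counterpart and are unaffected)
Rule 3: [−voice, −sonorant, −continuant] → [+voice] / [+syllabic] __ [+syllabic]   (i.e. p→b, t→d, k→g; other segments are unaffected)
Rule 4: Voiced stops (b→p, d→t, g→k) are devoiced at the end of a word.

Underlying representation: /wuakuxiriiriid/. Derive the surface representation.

wuaguxerieriit

Rule 1 (pre-rhotic lowering): /i/ is a high vowel immediately before /r/, so it lowers to [e]. /i/ is a high vowel immediately before /r/, so it lowers to [e]. /wuakuxiriiriid/ → wuakuxerieriid.
Rule 2 (regressive voicing assimilation): no segment meets the environment; /wuakuxerieriid/ is unchanged.
Rule 3 (intervocalic voicing): /k/ is a voiceless stop between vowels /a/ and /u/, so it voices to [g]. /wuakuxerieriid/ → wuaguxerieriid.
Rule 4 (final devoicing): /d/ is a voiced stop in word-final position, so it devoices to [t]. /wuaguxerieriid/ → wuaguxerieriit.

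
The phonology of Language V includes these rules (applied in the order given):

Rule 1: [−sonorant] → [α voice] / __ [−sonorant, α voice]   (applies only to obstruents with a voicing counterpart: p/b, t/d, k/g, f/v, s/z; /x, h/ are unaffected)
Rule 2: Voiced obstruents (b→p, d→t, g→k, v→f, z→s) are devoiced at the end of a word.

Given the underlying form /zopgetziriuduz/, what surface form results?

zobgedziriudus

Rule 1 (regressive voicing assimilation): /p/ precedes the voiced obstruent /g/, so it voices to [b] by assimilation. /t/ precedes the voiced obstruent /z/, so it voices to [d] by assimilation. /zopgetziriuduz/ → zobgedziriuduz.
Rule 2 (final devoicing): /z/ is a voiced obstruent in word-final position, so it devoices to [s]. /zobgedziriuduz/ → zobgedziriudus.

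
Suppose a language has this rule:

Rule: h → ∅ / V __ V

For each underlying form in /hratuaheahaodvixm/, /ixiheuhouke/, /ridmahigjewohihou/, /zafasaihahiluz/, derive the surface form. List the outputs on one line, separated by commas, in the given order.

hratuaeaaodvixm, ixieuouke, ridmaigjewoiou, zafasaiailuz

/hratuaheahaodvixm/: /h/ occurs between vowels /a/ and /e/, so it deletes. /h/ occurs between vowels /a/ and /a/, so it deletes. → [hratuaeaaodvixm].
/ixiheuhouke/: /h/ occurs between vowels /i/ and /e/, so it deletes. /h/ occurs between vowels /u/ and /o/, so it deletes. → [ixieuouke].
/ridmahigjewohihou/: /h/ occurs between vowels /a/ and /i/, so it deletes. /h/ occurs between vowels /o/ and /i/, so it deletes. /h/ occurs between vowels /i/ and /o/, so it deletes. → [ridmaigjewoiou].
/zafasaihahiluz/: /h/ occurs between vowels /i/ and /a/, so it deletes. /h/ occurs between vowels /a/ and /i/, so it deletes. → [zafasaiailuz].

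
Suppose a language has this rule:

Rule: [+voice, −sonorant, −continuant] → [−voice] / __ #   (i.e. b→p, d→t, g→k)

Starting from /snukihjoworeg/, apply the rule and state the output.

/g/ is a voiced stop in word-final position, so it devoices to [k].
Surface form: [snukihjoworek].

snukihjoworek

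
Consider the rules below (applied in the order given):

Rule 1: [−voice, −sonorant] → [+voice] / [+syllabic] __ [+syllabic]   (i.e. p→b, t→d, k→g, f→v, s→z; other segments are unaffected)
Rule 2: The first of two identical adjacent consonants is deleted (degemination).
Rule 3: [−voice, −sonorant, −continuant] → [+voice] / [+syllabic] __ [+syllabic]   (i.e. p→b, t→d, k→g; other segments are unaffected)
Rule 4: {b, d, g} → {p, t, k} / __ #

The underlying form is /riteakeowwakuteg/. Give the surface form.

rideageowagudek

Rule 1 (intervocalic voicing): /t/ is a voiceless obstruent between vowels /i/ and /e/, so it voices to [d]. /k/ is a voiceless obstruent between vowels /a/ and /e/, so it voices to [g]. /k/ is a voiceless obstruent between vowels /a/ and /u/, so it voices to [g]. /t/ is a voiceless obstruent between vowels /u/ and /e/, so it voices to [d]. /riteakeowwakuteg/ → rideageowwagudeg.
Rule 2 (degemination): /ww/ is a geminate; the first /w/ deletes. /rideageowwagudeg/ → rideageowagudeg.
Rule 3 (intervocalic voicing): no segment meets the environment; /rideageowagudeg/ is unchanged.
Rule 4 (final devoicing): /g/ is a voiced stop in word-final position, so it devoices to [k]. /rideageowagudeg/ → rideageowagudek.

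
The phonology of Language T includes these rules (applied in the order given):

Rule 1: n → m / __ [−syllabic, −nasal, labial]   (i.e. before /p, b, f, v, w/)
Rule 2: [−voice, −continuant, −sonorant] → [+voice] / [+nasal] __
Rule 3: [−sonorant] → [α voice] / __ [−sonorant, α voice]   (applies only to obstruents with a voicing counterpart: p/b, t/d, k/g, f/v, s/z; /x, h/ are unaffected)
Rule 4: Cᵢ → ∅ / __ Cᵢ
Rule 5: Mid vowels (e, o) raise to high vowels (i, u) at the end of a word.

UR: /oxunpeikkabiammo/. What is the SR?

Rule 1 (nasal place assimilation): /n/ precedes the labial consonant /p/, so it assimilates in place to [m]. /oxunpeikkabiammo/ → oxumpeikkabiammo.
Rule 2 (post-nasal voicing): /p/ is a voiceless stop immediately after the nasal /m/, so it voices to [b]. /oxumpeikkabiammo/ → oxumbeikkabiammo.
Rule 3 (regressive voicing assimilation): no segment meets the environment; /oxumbeikkabiammo/ is unchanged.
Rule 4 (degemination): /kk/ is a geminate; the first /k/ deletes. /mm/ is a geminate; the first /m/ deletes. /oxumbeikkabiammo/ → oxumbeikabiamo.
Rule 5 (final vowel raising): /o/ is a mid vowel in word-final position, so it raises to [u]. /oxumbeikabiamo/ → oxumbeikabiamu.

oxumbeikabiamu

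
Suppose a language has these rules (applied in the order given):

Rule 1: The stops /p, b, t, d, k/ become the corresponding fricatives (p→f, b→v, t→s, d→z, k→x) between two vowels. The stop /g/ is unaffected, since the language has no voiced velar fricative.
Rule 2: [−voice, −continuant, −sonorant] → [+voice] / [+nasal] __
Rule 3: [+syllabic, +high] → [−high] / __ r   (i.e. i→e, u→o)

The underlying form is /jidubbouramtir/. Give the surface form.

jizubbooramder

Rule 1 (intervocalic spirantization): /d/ is a stop between vowels /i/ and /u/, so it spirantizes to the fricative [z]. /jidubbouramtir/ → jizubbouramtir.
Rule 2 (post-nasal voicing): /t/ is a voiceless stop immediately after the nasal /m/, so it voices to [d]. /jizubbouramtir/ → jizubbouramdir.
Rule 3 (pre-rhotic lowering): /u/ is a high vowel immediately before /r/, so it lowers to [o]. /i/ is a high vowel immediately before /r/, so it lowers to [e]. /jizubbouramdir/ → jizubbooramder.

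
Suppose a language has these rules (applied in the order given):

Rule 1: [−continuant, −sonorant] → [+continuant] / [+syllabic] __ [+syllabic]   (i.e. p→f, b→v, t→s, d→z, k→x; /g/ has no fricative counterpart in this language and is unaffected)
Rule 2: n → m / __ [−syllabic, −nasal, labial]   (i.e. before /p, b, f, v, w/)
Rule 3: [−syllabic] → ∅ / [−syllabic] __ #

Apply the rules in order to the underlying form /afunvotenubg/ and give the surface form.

Rule 1 (intervocalic spirantization): /t/ is a stop between vowels /o/ and /e/, so it spirantizes to the fricative [s]. /afunvotenubg/ → afunvosenubg.
Rule 2 (nasal place assimilation): /n/ precedes the labial consonant /v/, so it assimilates in place to [m]. /afunvosenubg/ → afumvosenubg.
Rule 3 (final cluster simplification): /g/ is the second consonant of a word-final cluster /bg/, so it deletes. /afumvosenubg/ → afumvosenub.

afumvosenub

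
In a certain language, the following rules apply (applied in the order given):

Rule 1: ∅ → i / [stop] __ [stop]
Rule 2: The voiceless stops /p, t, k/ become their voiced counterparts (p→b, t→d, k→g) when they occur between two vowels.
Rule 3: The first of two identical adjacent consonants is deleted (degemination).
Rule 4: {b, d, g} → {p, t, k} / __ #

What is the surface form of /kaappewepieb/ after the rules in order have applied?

kaabibewebiep

Rule 1 (stop-cluster i-epenthesis): /p/ and /p/ form a stop–stop cluster, so [i] is inserted between them. /kaappewepieb/ → kaapipewepieb.
Rule 2 (intervocalic voicing): /p/ is a voiceless stop between vowels /a/ and /i/, so it voices to [b]. /p/ is a voiceless stop between vowels /i/ and /e/, so it voices to [b]. /p/ is a voiceless stop between vowels /e/ and /i/, so it voices to [b]. /kaapipewepieb/ → kaabibewebieb.
Rule 3 (degemination): no segment meets the environment; /kaabibewebieb/ is unchanged.
Rule 4 (final devoicing): /b/ is a voiced stop in word-final position, so it devoices to [p]. /kaabibewebieb/ → kaabibewebiep.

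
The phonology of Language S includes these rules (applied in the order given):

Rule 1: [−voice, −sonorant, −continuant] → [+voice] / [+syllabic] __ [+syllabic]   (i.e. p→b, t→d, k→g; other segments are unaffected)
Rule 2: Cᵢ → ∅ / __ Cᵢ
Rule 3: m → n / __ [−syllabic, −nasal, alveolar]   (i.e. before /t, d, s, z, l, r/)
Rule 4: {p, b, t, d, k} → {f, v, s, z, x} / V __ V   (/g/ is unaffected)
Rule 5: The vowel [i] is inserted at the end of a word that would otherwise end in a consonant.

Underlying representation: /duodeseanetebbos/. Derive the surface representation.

Rule 1 (intervocalic voicing): /t/ is a voiceless stop between vowels /e/ and /e/, so it voices to [d]. /duodeseanetebbos/ → duodeseanedebbos.
Rule 2 (degemination): /bb/ is a geminate; the first /b/ deletes. /duodeseanedebbos/ → duodeseanedebos.
Rule 3 (nasal place assimilation): no segment meets the environment; /duodeseanedebos/ is unchanged.
Rule 4 (intervocalic spirantization): /d/ is a stop between vowels /o/ and /e/, so it spirantizes to the fricative [z]. /d/ is a stop between vowels /e/ and /e/, so it spirantizes to the fricative [z]. /b/ is a stop between vowels /e/ and /o/, so it spirantizes to the fricative [v]. /duodeseanedebos/ → duozeseanezevos.
Rule 5 (final i-epenthesis): the form ends in the consonant /s/, so [i] is inserted word-finally. /duozeseanezevos/ → duozeseanezevosi.

duozeseanezevosi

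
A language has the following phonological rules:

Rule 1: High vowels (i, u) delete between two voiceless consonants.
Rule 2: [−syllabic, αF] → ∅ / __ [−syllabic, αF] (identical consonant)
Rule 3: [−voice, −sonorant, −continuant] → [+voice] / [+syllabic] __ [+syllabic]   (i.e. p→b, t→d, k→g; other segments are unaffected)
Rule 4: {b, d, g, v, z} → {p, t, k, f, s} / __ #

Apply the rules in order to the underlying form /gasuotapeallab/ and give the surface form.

gasuodabealap

Rule 1 (high vowel syncope): no segment meets the environment; /gasuotapeallab/ is unchanged.
Rule 2 (degemination): /ll/ is a geminate; the first /l/ deletes. /gasuotapeallab/ → gasuotapealab.
Rule 3 (intervocalic voicing): /t/ is a voiceless stop between vowels /o/ and /a/, so it voices to [d]. /p/ is a voiceless stop between vowels /a/ and /e/, so it voices to [b]. /gasuotapealab/ → gasuodabealab.
Rule 4 (final devoicing): /b/ is a voiced obstruent in word-final position, so it devoices to [p]. /gasuodabealab/ → gasuodabealap.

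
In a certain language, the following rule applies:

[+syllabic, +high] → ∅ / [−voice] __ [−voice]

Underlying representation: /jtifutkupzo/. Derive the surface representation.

jtftkpzo

/i/ is a high vowel flanked by voiceless consonants /t/ and /f/, so it deletes.
/u/ is a high vowel flanked by voiceless consonants /f/ and /t/, so it deletes.
/u/ is a high vowel flanked by voiceless consonants /k/ and /p/, so it deletes.
Surface form: [jtftkpzo].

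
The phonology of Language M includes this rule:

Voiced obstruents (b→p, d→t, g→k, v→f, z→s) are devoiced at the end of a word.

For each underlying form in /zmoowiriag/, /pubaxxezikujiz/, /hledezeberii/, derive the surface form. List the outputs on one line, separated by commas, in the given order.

zmoowiriak, pubaxxezikujis, hledezeberii

/zmoowiriag/: /g/ is a voiced obstruent in word-final position, so it devoices to [k]. → [zmoowiriak].
/pubaxxezikujiz/: /z/ is a voiced obstruent in word-final position, so it devoices to [s]. → [pubaxxezikujis].
/hledezeberii/: the rule's environment is not met; surfaces unchanged as [hledezeberii].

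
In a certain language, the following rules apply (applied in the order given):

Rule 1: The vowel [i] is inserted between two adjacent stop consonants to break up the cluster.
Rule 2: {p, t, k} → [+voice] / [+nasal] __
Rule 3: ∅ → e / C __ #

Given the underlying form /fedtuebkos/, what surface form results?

fedituebikose

Rule 1 (stop-cluster i-epenthesis): /d/ and /t/ form a stop–stop cluster, so [i] is inserted between them. /b/ and /k/ form a stop–stop cluster, so [i] is inserted between them. /fedtuebkos/ → fedituebikos.
Rule 2 (post-nasal voicing): no segment meets the environment; /fedituebikos/ is unchanged.
Rule 3 (final e-epenthesis): the form ends in the consonant /s/, so [e] is inserted word-finally. /fedituebikos/ → fedituebikose.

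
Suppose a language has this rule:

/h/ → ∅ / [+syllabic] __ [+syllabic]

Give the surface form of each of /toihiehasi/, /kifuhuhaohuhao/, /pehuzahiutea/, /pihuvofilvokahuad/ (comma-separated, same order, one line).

/toihiehasi/: /h/ occurs between vowels /i/ and /i/, so it deletes. /h/ occurs between vowels /e/ and /a/, so it deletes. → [toiieasi].
/kifuhuhaohuhao/: /h/ occurs between vowels /u/ and /u/, so it deletes. /h/ occurs between vowels /u/ and /a/, so it deletes. /h/ occurs between vowels /o/ and /u/, so it deletes. /h/ occurs between vowels /u/ and /a/, so it deletes. → [kifuuaouao].
/pehuzahiutea/: /h/ occurs between vowels /e/ and /u/, so it deletes. /h/ occurs between vowels /a/ and /i/, so it deletes. → [peuzaiutea].
/pihuvofilvokahuad/: /h/ occurs between vowels /i/ and /u/, so it deletes. /h/ occurs between vowels /a/ and /u/, so it deletes. → [piuvofilvokauad].

toiieasi, kifuuaouao, peuzaiutea, piuvofilvokauad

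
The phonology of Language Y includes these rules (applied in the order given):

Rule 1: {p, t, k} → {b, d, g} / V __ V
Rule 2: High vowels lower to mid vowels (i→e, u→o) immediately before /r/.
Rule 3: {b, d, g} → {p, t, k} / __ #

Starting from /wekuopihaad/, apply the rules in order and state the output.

weguobihaat

Rule 1 (intervocalic voicing): /k/ is a voiceless stop between vowels /e/ and /u/, so it voices to [g]. /p/ is a voiceless stop between vowels /o/ and /i/, so it voices to [b]. /wekuopihaad/ → weguobihaad.
Rule 2 (pre-rhotic lowering): no segment meets the environment; /weguobihaad/ is unchanged.
Rule 3 (final devoicing): /d/ is a voiced stop in word-final position, so it devoices to [t]. /weguobihaad/ → weguobihaat.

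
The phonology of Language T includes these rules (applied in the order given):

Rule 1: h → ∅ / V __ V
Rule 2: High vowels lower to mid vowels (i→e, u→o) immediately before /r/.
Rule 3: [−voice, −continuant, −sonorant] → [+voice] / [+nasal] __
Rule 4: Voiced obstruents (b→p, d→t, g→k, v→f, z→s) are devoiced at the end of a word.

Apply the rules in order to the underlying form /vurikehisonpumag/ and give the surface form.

vorikeisonbumak

Rule 1 (intervocalic h-deletion): /h/ occurs between vowels /e/ and /i/, so it deletes. /vurikehisonpumag/ → vurikeisonpumag.
Rule 2 (pre-rhotic lowering): /u/ is a high vowel immediately before /r/, so it lowers to [o]. /vurikeisonpumag/ → vorikeisonpumag.
Rule 3 (post-nasal voicing): /p/ is a voiceless stop immediately after the nasal /n/, so it voices to [b]. /vorikeisonpumag/ → vorikeisonbumag.
Rule 4 (final devoicing): /g/ is a voiced obstruent in word-final position, so it devoices to [k]. /vorikeisonbumag/ → vorikeisonbumak.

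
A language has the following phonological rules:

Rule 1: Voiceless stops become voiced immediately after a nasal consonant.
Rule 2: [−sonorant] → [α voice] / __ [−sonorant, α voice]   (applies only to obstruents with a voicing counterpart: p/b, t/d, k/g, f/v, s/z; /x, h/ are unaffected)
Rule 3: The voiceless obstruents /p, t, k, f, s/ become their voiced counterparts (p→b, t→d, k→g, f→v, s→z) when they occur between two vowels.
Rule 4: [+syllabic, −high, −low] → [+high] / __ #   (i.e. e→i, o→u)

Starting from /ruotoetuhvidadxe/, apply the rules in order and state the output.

ruodoeduhvidatxi

Rule 1 (post-nasal voicing): no segment meets the environment; /ruotoetuhvidadxe/ is unchanged.
Rule 2 (regressive voicing assimilation): /d/ precedes the voiceless obstruent /x/, so it devoices to [t] by assimilation. /ruotoetuhvidadxe/ → ruotoetuhvidatxe.
Rule 3 (intervocalic voicing): /t/ is a voiceless obstruent between vowels /o/ and /o/, so it voices to [d]. /t/ is a voiceless obstruent between vowels /e/ and /u/, so it voices to [d]. /ruotoetuhvidatxe/ → ruodoeduhvidatxe.
Rule 4 (final vowel raising): /e/ is a mid vowel in word-final position, so it raises to [i]. /ruodoeduhvidatxe/ → ruodoeduhvidatxi.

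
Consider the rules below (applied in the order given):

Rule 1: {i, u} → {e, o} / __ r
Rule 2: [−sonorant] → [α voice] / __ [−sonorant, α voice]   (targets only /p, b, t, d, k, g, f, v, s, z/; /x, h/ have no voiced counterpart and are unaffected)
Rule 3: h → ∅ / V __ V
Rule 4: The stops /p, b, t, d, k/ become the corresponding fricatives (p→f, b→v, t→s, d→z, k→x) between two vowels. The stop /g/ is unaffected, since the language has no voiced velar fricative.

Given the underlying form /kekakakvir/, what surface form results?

kexaxagver

Rule 1 (pre-rhotic lowering): /i/ is a high vowel immediately before /r/, so it lowers to [e]. /kekakakvir/ → kekakakver.
Rule 2 (regressive voicing assimilation): /k/ precedes the voiced obstruent /v/, so it voices to [g] by assimilation. /kekakakver/ → kekakagver.
Rule 3 (intervocalic h-deletion): no segment meets the environment; /kekakagver/ is unchanged.
Rule 4 (intervocalic spirantization): /k/ is a stop between vowels /e/ and /a/, so it spirantizes to the fricative [x]. /k/ is a stop between vowels /a/ and /a/, so it spirantizes to the fricative [x]. /kekakagver/ → kexaxagver.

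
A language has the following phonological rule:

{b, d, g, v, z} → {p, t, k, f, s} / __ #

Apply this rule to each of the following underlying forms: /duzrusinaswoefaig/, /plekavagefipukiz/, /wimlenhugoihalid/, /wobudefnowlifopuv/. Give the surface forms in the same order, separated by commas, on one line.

/duzrusinaswoefaig/: /g/ is a voiced obstruent in word-final position, so it devoices to [k]. → [duzrusinaswoefaik].
/plekavagefipukiz/: /z/ is a voiced obstruent in word-final position, so it devoices to [s]. → [plekavagefipukis].
/wimlenhugoihalid/: /d/ is a voiced obstruent in word-final position, so it devoices to [t]. → [wimlenhugoihalit].
/wobudefnowlifopuv/: /v/ is a voiced obstruent in word-final position, so it devoices to [f]. → [wobudefnowlifopuf].

duzrusinaswoefaik, plekavagefipukis, wimlenhugoihalit, wobudefnowlifopuf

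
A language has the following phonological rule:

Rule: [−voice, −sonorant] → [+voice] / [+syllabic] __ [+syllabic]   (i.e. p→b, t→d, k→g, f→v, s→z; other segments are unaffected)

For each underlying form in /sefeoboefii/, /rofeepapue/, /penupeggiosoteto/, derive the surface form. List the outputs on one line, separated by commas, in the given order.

/sefeoboefii/: /f/ is a voiceless obstruent between vowels /e/ and /e/, so it voices to [v]. /f/ is a voiceless obstruent between vowels /e/ and /i/, so it voices to [v]. → [seveoboevii].
/rofeepapue/: /f/ is a voiceless obstruent between vowels /o/ and /e/, so it voices to [v]. /p/ is a voiceless obstruent between vowels /e/ and /a/, so it voices to [b]. /p/ is a voiceless obstruent between vowels /a/ and /u/, so it voices to [b]. → [roveebabue].
/penupeggiosoteto/: /p/ is a voiceless obstruent between vowels /u/ and /e/, so it voices to [b]. /s/ is a voiceless obstruent between vowels /o/ and /o/, so it voices to [z]. /t/ is a voiceless obstruent between vowels /o/ and /e/, so it voices to [d]. /t/ is a voiceless obstruent between vowels /e/ and /o/, so it voices to [d]. → [penubeggiozodedo].

seveoboevii, roveebabue, penubeggiozodedo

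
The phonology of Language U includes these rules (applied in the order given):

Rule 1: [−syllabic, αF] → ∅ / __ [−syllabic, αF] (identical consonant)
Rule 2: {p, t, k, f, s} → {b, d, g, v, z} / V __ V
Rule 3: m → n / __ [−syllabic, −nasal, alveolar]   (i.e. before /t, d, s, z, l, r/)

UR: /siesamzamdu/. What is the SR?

Rule 1 (degemination): no segment meets the environment; /siesamzamdu/ is unchanged.
Rule 2 (intervocalic voicing): /s/ is a voiceless obstruent between vowels /e/ and /a/, so it voices to [z]. /siesamzamdu/ → siezamzamdu.
Rule 3 (nasal place assimilation): /m/ precedes the alveolar consonant /z/, so it assimilates in place to [n]. /m/ precedes the alveolar consonant /d/, so it assimilates in place to [n]. /siezamzamdu/ → siezanzandu.

siezanzandu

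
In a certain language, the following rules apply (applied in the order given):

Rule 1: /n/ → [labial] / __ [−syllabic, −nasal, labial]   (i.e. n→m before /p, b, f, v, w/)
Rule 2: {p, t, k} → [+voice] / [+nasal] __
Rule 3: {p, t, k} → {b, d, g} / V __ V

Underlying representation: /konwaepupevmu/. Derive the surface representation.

Rule 1 (nasal place assimilation): /n/ precedes the labial consonant /w/, so it assimilates in place to [m]. /konwaepupevmu/ → komwaepupevmu.
Rule 2 (post-nasal voicing): no segment meets the environment; /komwaepupevmu/ is unchanged.
Rule 3 (intervocalic voicing): /p/ is a voiceless stop between vowels /e/ and /u/, so it voices to [b]. /p/ is a voiceless stop between vowels /u/ and /e/, so it voices to [b]. /komwaepupevmu/ → komwaebubevmu.

komwaebubevmu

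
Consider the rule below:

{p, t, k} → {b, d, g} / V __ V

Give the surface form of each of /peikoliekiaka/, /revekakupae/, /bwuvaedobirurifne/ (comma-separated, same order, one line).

peigoliegiaga, revegagubae, bwuvaedobirurifne

/peikoliekiaka/: /k/ is a voiceless stop between vowels /i/ and /o/, so it voices to [g]. /k/ is a voiceless stop between vowels /e/ and /i/, so it voices to [g]. /k/ is a voiceless stop between vowels /a/ and /a/, so it voices to [g]. → [peigoliegiaga].
/revekakupae/: /k/ is a voiceless stop between vowels /e/ and /a/, so it voices to [g]. /k/ is a voiceless stop between vowels /a/ and /u/, so it voices to [g]. /p/ is a voiceless stop between vowels /u/ and /a/, so it voices to [b]. → [revegagubae].
/bwuvaedobirurifne/: the rule's environment is not met; surfaces unchanged as [bwuvaedobirurifne].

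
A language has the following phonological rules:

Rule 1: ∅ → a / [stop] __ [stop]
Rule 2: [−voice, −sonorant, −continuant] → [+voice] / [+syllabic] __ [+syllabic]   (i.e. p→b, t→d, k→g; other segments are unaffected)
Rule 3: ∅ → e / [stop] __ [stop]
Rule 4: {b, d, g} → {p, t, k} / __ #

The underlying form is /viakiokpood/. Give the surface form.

viagiogaboot

Rule 1 (stop-cluster a-epenthesis): /k/ and /p/ form a stop–stop cluster, so [a] is inserted between them. /viakiokpood/ → viakiokapood.
Rule 2 (intervocalic voicing): /k/ is a voiceless stop between vowels /a/ and /i/, so it voices to [g]. /k/ is a voiceless stop between vowels /o/ and /a/, so it voices to [g]. /p/ is a voiceless stop between vowels /a/ and /o/, so it voices to [b]. /viakiokapood/ → viagiogabood.
Rule 3 (stop-cluster e-epenthesis): no segment meets the environment; /viagiogabood/ is unchanged.
Rule 4 (final devoicing): /d/ is a voiced stop in word-final position, so it devoices to [t]. /viagiogabood/ → viagiogaboot.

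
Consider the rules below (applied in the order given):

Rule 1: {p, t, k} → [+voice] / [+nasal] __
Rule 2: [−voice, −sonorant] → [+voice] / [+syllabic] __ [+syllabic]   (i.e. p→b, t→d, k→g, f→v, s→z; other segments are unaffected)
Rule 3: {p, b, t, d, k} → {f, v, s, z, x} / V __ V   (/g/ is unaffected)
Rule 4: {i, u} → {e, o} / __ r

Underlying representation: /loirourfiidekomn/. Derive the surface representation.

loeroorfiizegomn

Rule 1 (post-nasal voicing): no segment meets the environment; /loirourfiidekomn/ is unchanged.
Rule 2 (intervocalic voicing): /k/ is a voiceless obstruent between vowels /e/ and /o/, so it voices to [g]. /loirourfiidekomn/ → loirourfiidegomn.
Rule 3 (intervocalic spirantization): /d/ is a stop between vowels /i/ and /e/, so it spirantizes to the fricative [z]. /loirourfiidegomn/ → loirourfiizegomn.
Rule 4 (pre-rhotic lowering): /i/ is a high vowel immediately before /r/, so it lowers to [e]. /u/ is a high vowel immediately before /r/, so it lowers to [o]. /loirourfiizegomn/ → loeroorfiizegomn.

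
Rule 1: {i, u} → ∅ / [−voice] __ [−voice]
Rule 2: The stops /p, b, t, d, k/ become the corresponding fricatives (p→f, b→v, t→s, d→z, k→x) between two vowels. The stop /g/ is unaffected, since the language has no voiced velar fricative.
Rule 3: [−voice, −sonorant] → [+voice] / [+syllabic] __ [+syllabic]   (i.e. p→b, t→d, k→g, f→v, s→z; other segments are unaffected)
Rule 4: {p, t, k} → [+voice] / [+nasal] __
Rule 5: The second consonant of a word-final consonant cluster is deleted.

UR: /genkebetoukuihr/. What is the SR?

gengevezouxuih

Rule 1 (high vowel syncope): no segment meets the environment; /genkebetoukuihr/ is unchanged.
Rule 2 (intervocalic spirantization): /b/ is a stop between vowels /e/ and /e/, so it spirantizes to the fricative [v]. /t/ is a stop between vowels /e/ and /o/, so it spirantizes to the fricative [s]. /k/ is a stop between vowels /u/ and /u/, so it spirantizes to the fricative [x]. /genkebetoukuihr/ → genkevesouxuihr.
Rule 3 (intervocalic voicing): /s/ is a voiceless obstruent between vowels /e/ and /o/, so it voices to [z]. /genkevesouxuihr/ → genkevezouxuihr.
Rule 4 (post-nasal voicing): /k/ is a voiceless stop immediately after the nasal /n/, so it voices to [g]. /genkevezouxuihr/ → gengevezouxuihr.
Rule 5 (final cluster simplification): /r/ is the second consonant of a word-final cluster /hr/, so it deletes. /gengevezouxuihr/ → gengevezouxuih.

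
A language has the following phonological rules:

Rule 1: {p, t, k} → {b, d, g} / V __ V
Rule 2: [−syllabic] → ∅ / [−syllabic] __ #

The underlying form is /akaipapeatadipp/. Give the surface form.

agaibabeadadip

Rule 1 (intervocalic voicing): /k/ is a voiceless stop between vowels /a/ and /a/, so it voices to [g]. /p/ is a voiceless stop between vowels /i/ and /a/, so it voices to [b]. /p/ is a voiceless stop between vowels /a/ and /e/, so it voices to [b]. /t/ is a voiceless stop between vowels /a/ and /a/, so it voices to [d]. /akaipapeatadipp/ → agaibabeadadipp.
Rule 2 (final cluster simplification): /p/ is the second consonant of a word-final cluster /pp/, so it deletes. /agaibabeadadipp/ → agaibabeadadip.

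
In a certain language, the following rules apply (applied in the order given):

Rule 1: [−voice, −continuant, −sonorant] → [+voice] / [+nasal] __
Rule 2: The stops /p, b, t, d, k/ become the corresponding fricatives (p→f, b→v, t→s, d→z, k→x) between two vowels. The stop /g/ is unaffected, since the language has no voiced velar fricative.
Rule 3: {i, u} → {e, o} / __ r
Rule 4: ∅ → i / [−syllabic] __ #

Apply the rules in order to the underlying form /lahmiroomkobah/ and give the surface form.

lahmeroomgovahi

Rule 1 (post-nasal voicing): /k/ is a voiceless stop immediately after the nasal /m/, so it voices to [g]. /lahmiroomkobah/ → lahmiroomgobah.
Rule 2 (intervocalic spirantization): /b/ is a stop between vowels /o/ and /a/, so it spirantizes to the fricative [v]. /lahmiroomgobah/ → lahmiroomgovah.
Rule 3 (pre-rhotic lowering): /i/ is a high vowel immediately before /r/, so it lowers to [e]. /lahmiroomgovah/ → lahmeroomgovah.
Rule 4 (final i-epenthesis): the form ends in the consonant /h/, so [i] is inserted word-finally. /lahmeroomgovah/ → lahmeroomgovahi.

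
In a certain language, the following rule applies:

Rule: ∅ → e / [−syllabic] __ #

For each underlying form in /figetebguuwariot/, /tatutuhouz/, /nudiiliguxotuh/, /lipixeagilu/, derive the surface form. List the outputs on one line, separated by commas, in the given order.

figetebguuwariote, tatutuhouze, nudiiliguxotuhe, lipixeagilu

/figetebguuwariot/: the form ends in the consonant /t/, so [e] is inserted word-finally. → [figetebguuwariote].
/tatutuhouz/: the form ends in the consonant /z/, so [e] is inserted word-finally. → [tatutuhouze].
/nudiiliguxotuh/: the form ends in the consonant /h/, so [e] is inserted word-finally. → [nudiiliguxotuhe].
/lipixeagilu/: the rule's environment is not met; surfaces unchanged as [lipixeagilu].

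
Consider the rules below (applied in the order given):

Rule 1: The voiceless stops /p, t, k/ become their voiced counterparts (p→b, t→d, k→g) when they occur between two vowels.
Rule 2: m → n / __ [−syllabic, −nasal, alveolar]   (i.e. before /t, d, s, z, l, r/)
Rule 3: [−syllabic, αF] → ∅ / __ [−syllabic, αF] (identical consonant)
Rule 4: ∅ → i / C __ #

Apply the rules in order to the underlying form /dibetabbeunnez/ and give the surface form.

dibedabeunezi

Rule 1 (intervocalic voicing): /t/ is a voiceless stop between vowels /e/ and /a/, so it voices to [d]. /dibetabbeunnez/ → dibedabbeunnez.
Rule 2 (nasal place assimilation): no segment meets the environment; /dibedabbeunnez/ is unchanged.
Rule 3 (degemination): /bb/ is a geminate; the first /b/ deletes. /nn/ is a geminate; the first /n/ deletes. /dibedabbeunnez/ → dibedabeunez.
Rule 4 (final i-epenthesis): the form ends in the consonant /z/, so [i] is inserted word-finally. /dibedabeunez/ → dibedabeunezi.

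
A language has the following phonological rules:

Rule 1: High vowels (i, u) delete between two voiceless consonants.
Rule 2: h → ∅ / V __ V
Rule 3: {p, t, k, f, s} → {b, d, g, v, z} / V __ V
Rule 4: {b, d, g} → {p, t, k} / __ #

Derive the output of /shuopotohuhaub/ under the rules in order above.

Rule 1 (high vowel syncope): /u/ is a high vowel flanked by voiceless consonants /h/ and /h/, so it deletes. /shuopotohuhaub/ → shuopotohhaub.
Rule 2 (intervocalic h-deletion): no segment meets the environment; /shuopotohhaub/ is unchanged.
Rule 3 (intervocalic voicing): /p/ is a voiceless obstruent between vowels /o/ and /o/, so it voices to [b]. /t/ is a voiceless obstruent between vowels /o/ and /o/, so it voices to [d]. /shuopotohhaub/ → shuobodohhaub.
Rule 4 (final devoicing): /b/ is a voiced stop in word-final position, so it devoices to [p]. /shuobodohhaub/ → shuobodohhaup.

shuobodohhaup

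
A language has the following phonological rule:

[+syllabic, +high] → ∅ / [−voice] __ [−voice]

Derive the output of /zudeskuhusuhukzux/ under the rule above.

/u/ is a high vowel flanked by voiceless consonants /k/ and /h/, so it deletes.
/u/ is a high vowel flanked by voiceless consonants /h/ and /s/, so it deletes.
/u/ is a high vowel flanked by voiceless consonants /s/ and /h/, so it deletes.
/u/ is a high vowel flanked by voiceless consonants /h/ and /k/, so it deletes.
Surface form: [zudeskhshkzux].

zudeskhshkzux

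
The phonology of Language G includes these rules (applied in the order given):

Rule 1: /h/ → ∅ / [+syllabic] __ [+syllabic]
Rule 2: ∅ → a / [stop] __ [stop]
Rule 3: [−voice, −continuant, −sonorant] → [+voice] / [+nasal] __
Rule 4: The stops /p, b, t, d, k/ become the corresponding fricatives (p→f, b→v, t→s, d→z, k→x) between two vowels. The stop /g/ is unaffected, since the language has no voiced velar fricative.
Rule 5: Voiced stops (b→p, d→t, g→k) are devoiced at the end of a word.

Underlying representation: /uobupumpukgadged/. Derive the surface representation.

uovufumbuxagazaget

Rule 1 (intervocalic h-deletion): no segment meets the environment; /uobupumpukgadged/ is unchanged.
Rule 2 (stop-cluster a-epenthesis): /k/ and /g/ form a stop–stop cluster, so [a] is inserted between them. /d/ and /g/ form a stop–stop cluster, so [a] is inserted between them. /uobupumpukgadged/ → uobupumpukagadaged.
Rule 3 (post-nasal voicing): /p/ is a voiceless stop immediately after the nasal /m/, so it voices to [b]. /uobupumpukagadaged/ → uobupumbukagadaged.
Rule 4 (intervocalic spirantization): /b/ is a stop between vowels /o/ and /u/, so it spirantizes to the fricative [v]. /p/ is a stop between vowels /u/ and /u/, so it spirantizes to the fricative [f]. /k/ is a stop between vowels /u/ and /a/, so it spirantizes to the fricative [x]. /d/ is a stop between vowels /a/ and /a/, so it spirantizes to the fricative [z]. /uobupumbukagadaged/ → uovufumbuxagazaged.
Rule 5 (final devoicing): /d/ is a voiced stop in word-final position, so it devoices to [t]. /uovufumbuxagazaged/ → uovufumbuxagazaget.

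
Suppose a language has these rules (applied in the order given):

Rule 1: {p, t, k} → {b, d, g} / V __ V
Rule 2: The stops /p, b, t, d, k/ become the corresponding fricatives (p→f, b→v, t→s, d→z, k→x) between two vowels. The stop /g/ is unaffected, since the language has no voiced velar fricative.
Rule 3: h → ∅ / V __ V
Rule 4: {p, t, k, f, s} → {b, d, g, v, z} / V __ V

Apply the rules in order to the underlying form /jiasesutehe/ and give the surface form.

Rule 1 (intervocalic voicing): /t/ is a voiceless stop between vowels /u/ and /e/, so it voices to [d]. /jiasesutehe/ → jiasesudehe.
Rule 2 (intervocalic spirantization): /d/ is a stop between vowels /u/ and /e/, so it spirantizes to the fricative [z]. /jiasesudehe/ → jiasesuzehe.
Rule 3 (intervocalic h-deletion): /h/ occurs between vowels /e/ and /e/, so it deletes. /jiasesuzehe/ → jiasesuzee.
Rule 4 (intervocalic voicing): /s/ is a voiceless obstruent between vowels /a/ and /e/, so it voices to [z]. /s/ is a voiceless obstruent between vowels /e/ and /u/, so it voices to [z]. /jiasesuzee/ → jiazezuzee.

jiazezuzee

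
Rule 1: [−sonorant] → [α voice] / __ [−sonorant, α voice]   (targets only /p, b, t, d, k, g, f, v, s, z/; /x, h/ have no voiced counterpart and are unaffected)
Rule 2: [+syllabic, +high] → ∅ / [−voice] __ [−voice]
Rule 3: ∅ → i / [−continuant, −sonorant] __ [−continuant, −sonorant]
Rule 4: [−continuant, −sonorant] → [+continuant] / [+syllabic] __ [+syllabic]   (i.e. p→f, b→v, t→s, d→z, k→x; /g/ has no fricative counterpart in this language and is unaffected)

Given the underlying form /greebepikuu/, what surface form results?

Rule 1 (regressive voicing assimilation): no segment meets the environment; /greebepikuu/ is unchanged.
Rule 2 (high vowel syncope): /i/ is a high vowel flanked by voiceless consonants /p/ and /k/, so it deletes. /greebepikuu/ → greebepkuu.
Rule 3 (stop-cluster i-epenthesis): /p/ and /k/ form a stop–stop cluster, so [i] is inserted between them. /greebepkuu/ → greebepikuu.
Rule 4 (intervocalic spirantization): /b/ is a stop between vowels /e/ and /e/, so it spirantizes to the fricative [v]. /p/ is a stop between vowels /e/ and /i/, so it spirantizes to the fricative [f]. /k/ is a stop between vowels /i/ and /u/, so it spirantizes to the fricative [x]. /greebepikuu/ → greevefixuu.

greevefixuu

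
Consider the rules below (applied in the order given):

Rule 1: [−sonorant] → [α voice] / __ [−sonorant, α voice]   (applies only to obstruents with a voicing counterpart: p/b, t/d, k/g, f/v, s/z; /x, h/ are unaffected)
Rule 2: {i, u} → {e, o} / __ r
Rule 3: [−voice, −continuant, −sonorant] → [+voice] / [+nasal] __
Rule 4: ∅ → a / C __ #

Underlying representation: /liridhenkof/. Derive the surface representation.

Rule 1 (regressive voicing assimilation): /d/ precedes the voiceless obstruent /h/, so it devoices to [t] by assimilation. /liridhenkof/ → lirithenkof.
Rule 2 (pre-rhotic lowering): /i/ is a high vowel immediately before /r/, so it lowers to [e]. /lirithenkof/ → lerithenkof.
Rule 3 (post-nasal voicing): /k/ is a voiceless stop immediately after the nasal /n/, so it voices to [g]. /lerithenkof/ → lerithengof.
Rule 4 (final a-epenthesis): the form ends in the consonant /f/, so [a] is inserted word-finally. /lerithengof/ → lerithengofa.

lerithengofa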